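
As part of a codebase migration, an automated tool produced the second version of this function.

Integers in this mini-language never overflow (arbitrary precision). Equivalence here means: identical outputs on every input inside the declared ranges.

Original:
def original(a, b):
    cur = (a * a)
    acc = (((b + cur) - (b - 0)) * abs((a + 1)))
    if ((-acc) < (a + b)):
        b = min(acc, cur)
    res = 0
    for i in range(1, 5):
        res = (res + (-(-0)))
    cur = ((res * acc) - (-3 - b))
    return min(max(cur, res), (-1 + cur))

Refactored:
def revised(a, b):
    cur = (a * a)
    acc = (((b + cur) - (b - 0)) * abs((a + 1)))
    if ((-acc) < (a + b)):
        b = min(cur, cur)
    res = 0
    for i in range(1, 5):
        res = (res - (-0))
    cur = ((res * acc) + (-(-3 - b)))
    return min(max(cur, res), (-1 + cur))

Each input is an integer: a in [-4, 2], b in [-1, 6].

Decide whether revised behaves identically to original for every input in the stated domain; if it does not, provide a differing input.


Try a=-1, b=2.
original: cur = 1; acc = 0; ((-acc) < (a + b)) -> true; b = 0; res = 0; [i=1]; res = 0; [i=2]; res = 0; [i=3]; res = 0; [i=4]; res = 0; cur = 3; return 2
revised: cur = 1; acc = 0; ((-acc) < (a + b)) -> true; b = 1; res = 0; [i=1]; res = 0; [i=2]; res = 0; [i=3]; res = 0; [i=4]; res = 0; cur = 4; return 3
2 against 3: the behavior changed.
verdict: not equivalent; witness: a=-1, b=2


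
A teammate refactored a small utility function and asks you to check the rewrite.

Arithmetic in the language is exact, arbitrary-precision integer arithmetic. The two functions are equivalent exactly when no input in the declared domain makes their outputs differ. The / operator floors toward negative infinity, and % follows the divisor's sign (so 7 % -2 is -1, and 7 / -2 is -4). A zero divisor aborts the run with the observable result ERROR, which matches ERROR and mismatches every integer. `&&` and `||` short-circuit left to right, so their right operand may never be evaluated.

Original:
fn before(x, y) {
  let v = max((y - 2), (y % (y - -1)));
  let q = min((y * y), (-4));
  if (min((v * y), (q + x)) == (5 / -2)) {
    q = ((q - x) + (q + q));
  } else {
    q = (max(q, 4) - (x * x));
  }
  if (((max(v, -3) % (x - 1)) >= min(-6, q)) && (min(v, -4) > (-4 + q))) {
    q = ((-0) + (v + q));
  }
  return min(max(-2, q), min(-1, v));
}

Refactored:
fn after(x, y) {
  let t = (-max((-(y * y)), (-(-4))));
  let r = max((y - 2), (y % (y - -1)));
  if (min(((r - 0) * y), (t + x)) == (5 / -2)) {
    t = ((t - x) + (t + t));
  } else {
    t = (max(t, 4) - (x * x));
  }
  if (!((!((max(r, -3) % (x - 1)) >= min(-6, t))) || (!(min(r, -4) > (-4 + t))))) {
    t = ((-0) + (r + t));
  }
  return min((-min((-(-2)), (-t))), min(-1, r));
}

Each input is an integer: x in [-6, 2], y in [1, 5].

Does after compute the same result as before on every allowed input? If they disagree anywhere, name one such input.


Reading the diff, among the changes: constant usage differs, and boolean connective usage differs, and arithmetic usage differs, and local variable names differ.
One worked example (x=0, y=3) — before: v := 3 | q := -4 | (min((v * y), (q + x)) == (5 / -2)): false | q := 4 | (((max(v, -3) % (x - 1)) >= min(-6, q)) && (min(v, -4) > (-4 + q))): false | result -1; after: t := -4 | r := 3 | (min(((r - 0) * y), (t + x)) == (5 / -2)): false | t := 4 | (!((!((max(r, -3) % (x - 1)) >= min(-6, t))) || (!(min(r, -4) > (-4 + t))))): false | result -1; agreement on -1.
An exhaustive pass over the 45 declared inputs shows identical outputs.
verdict: equivalent


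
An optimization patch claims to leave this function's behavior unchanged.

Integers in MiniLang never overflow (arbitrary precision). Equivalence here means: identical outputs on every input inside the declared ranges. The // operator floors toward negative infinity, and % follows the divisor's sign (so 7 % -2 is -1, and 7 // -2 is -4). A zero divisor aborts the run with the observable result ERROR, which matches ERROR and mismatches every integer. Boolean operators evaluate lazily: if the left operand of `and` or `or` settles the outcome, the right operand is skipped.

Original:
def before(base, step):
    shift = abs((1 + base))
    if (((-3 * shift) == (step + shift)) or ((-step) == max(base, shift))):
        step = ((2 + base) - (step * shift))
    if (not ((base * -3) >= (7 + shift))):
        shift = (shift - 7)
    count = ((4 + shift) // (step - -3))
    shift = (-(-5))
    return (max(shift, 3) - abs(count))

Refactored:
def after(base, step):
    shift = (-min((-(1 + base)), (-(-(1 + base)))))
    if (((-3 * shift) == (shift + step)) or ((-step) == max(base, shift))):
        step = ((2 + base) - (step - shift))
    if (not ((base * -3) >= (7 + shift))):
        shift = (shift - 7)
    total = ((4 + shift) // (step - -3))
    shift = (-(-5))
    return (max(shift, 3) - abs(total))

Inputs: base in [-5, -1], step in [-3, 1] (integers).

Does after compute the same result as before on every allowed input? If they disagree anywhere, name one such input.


Not equivalent: base=-4, step=-3 separates them (5 vs 4).
before: shift becomes 3; next (((-3 * shift) == (step + shift)) or ((-step) == max(base, shift))) evaluates to true; next step becomes 7; next (not ((base * -3) >= (7 + shift))) evaluates to false; next count becomes 0; next shift becomes 5; next final value 5
after: shift becomes 3; next (((-3 * shift) == (shift + step)) or ((-step) == max(base, shift))) evaluates to true; next step becomes 4; next (not ((base * -3) >= (7 + shift))) evaluates to false; next total becomes 1; next shift becomes 5; next final value 4
verdict: not equivalent; witness: base=-4, step=-3


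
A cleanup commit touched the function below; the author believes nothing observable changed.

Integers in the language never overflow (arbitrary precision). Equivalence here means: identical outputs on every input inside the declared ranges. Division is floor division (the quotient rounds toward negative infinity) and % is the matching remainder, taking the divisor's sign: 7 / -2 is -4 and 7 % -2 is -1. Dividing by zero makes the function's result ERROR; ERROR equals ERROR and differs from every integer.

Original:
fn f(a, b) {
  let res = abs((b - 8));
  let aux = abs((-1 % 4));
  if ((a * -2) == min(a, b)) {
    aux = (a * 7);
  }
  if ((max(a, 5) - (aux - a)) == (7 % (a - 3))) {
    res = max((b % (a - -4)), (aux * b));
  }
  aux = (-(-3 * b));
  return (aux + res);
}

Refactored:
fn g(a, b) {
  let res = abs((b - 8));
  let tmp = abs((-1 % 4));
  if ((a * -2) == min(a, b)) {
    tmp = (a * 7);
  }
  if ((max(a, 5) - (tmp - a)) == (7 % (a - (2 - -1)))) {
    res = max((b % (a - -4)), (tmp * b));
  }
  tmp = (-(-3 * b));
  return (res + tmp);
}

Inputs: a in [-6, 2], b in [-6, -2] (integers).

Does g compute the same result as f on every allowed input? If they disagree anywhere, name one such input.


Behavior is preserved: although local variable names differ; and constant usage differs; and arithmetic usage differs, the outputs never diverge.
One worked example (a=-3, b=-3) — f: res becomes 11; next aux becomes 3; next ((a * -2) == min(a, b)) evaluates to false; next ((max(a, 5) - (aux - a)) == (7 % (a - 3))) evaluates to false; next aux becomes -9; next final value 2; g: res becomes 11; next tmp becomes 3; next ((a * -2) == min(a, b)) evaluates to false; next ((max(a, 5) - (tmp - a)) == (7 % (a - (2 - -1)))) evaluates to false; next tmp becomes -9; next final value 2; agreement on 2.
Across all 45 domain points the two functions coincide.
verdict: equivalent


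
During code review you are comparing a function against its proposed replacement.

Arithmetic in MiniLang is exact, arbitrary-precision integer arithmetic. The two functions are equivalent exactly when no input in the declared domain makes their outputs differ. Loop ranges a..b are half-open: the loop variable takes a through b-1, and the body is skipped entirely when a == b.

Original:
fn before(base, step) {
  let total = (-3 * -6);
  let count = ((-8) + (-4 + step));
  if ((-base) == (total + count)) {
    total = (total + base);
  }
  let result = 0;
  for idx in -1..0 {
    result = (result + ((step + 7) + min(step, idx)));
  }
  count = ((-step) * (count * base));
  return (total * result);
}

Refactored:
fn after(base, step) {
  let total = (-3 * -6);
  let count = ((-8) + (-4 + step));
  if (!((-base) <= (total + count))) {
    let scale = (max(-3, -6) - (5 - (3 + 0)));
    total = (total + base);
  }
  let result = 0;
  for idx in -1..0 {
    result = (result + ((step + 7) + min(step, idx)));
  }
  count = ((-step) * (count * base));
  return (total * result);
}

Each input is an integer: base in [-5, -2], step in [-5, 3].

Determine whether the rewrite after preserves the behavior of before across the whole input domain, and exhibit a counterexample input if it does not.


Evaluate both at base=-5, step=-5.
before: total := 18 | count := -17 | ((-base) == (total + count)): false | result := 0 | iter idx=-1: | result := -3 | count := 425 | result -54
after: total := 18 | count := -17 | (!((-base) <= (total + count))): true | scale := -5 | total := 13 | result := 0 | iter idx=-1: | result := -3 | count := 425 | result -39
-54 vs -39 — the two versions disagree here.
verdict: not equivalent; witness: base=-5, step=-5


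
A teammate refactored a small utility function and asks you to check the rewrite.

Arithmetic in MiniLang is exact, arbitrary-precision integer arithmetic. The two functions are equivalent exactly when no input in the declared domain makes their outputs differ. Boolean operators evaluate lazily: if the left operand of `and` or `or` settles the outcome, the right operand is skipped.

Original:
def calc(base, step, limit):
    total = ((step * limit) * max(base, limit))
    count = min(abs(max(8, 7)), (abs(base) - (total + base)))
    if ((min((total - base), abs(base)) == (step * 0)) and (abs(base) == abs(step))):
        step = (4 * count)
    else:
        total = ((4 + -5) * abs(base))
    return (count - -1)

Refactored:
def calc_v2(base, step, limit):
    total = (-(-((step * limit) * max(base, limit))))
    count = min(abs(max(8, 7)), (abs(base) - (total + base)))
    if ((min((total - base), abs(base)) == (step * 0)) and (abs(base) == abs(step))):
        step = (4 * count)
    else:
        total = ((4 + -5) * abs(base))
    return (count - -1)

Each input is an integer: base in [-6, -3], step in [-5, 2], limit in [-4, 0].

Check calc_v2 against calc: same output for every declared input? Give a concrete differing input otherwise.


Differences: same computation, different form — yet all 160 inputs agree.
verdict: equivalent


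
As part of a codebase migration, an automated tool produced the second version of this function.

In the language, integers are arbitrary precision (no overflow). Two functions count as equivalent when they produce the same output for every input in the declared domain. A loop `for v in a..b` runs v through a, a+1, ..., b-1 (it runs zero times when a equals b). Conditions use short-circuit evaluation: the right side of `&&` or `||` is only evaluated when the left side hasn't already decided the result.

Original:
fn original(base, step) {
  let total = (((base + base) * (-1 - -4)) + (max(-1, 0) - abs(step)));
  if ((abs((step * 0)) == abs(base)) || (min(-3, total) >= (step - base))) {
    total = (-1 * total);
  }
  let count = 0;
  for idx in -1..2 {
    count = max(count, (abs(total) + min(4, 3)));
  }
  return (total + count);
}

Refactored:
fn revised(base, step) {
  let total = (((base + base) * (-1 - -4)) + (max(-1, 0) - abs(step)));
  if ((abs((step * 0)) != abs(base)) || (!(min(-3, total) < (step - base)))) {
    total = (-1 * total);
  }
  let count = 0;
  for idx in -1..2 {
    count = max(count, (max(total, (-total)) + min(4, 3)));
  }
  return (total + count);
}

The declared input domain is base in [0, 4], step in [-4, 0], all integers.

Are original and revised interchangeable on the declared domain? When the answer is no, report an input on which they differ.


Not equivalent: base=0, step=-2 separates them (7 vs 3).
original: total=-2, then ((abs((step * 0)) == abs(base)) || (min(-3, total) >= (step - base))) is true, then total=2, then count=0, then (idx=-1), then count=5, then (idx=0), then count=5, then (idx=1), then count=5, then returns 7
revised: total=-2, then ((abs((step * 0)) != abs(base)) || (!(min(-3, total) < (step - base)))) is false, then count=0, then (idx=-1), then count=5, then (idx=0), then count=5, then (idx=1), then count=5, then returns 3
verdict: not equivalent; witness: base=0, step=-2


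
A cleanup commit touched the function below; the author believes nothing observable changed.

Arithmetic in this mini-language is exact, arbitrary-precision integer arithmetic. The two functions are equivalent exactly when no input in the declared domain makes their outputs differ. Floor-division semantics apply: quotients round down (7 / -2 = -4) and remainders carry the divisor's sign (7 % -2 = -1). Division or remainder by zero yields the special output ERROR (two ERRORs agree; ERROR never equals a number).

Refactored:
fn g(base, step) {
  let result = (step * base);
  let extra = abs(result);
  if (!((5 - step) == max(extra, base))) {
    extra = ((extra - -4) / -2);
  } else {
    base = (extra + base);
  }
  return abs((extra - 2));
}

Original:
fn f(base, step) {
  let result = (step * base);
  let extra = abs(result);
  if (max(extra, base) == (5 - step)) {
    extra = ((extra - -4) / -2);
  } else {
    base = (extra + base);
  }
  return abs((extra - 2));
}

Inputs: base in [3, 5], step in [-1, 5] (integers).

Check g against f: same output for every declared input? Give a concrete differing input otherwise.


These are not equivalent — on base=3, step=-1 the outputs split (1 vs 6).
f: result = -3; extra = 3; (max(extra, base) == (5 - step)) -> false; base = 6; return 1
g: result = -3; extra = 3; (!((5 - step) == max(extra, base))) -> true; extra = -4; return 6
verdict: not equivalent; witness: base=3, step=-1


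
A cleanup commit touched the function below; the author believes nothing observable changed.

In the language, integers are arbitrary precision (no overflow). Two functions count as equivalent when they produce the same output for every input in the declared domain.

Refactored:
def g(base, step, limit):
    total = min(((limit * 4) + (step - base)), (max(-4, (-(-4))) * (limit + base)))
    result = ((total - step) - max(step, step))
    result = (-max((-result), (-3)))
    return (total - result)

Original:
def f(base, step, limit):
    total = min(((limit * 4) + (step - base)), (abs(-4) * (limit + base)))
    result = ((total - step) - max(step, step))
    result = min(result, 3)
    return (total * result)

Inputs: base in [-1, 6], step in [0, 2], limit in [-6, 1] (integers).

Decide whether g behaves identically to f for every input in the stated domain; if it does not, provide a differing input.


These are not equivalent — on base=-1, step=0, limit=-6 the outputs split (784 vs 0).
f: total = -28; result = -28; result = -28; return 784
g: total = -28; result = -28; result = -28; return 0
verdict: not equivalent; witness: base=-1, step=0, limit=-6


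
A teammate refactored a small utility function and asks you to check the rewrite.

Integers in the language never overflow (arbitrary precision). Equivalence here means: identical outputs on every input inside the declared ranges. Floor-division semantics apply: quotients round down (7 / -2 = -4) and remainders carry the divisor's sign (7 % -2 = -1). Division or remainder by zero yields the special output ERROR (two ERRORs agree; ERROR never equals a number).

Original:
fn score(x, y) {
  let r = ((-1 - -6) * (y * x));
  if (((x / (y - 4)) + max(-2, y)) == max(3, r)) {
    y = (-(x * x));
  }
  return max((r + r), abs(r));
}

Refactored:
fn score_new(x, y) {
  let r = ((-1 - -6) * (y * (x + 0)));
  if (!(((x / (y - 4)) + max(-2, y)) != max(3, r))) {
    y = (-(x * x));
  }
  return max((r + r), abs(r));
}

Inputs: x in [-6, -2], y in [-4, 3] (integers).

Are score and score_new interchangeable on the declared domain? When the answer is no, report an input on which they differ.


The two are interchangeable: constant usage differs; and boolean connective usage differs; and comparison usage differs; and arithmetic usage differs, and every declared input agrees.
Spot check at x=-6, y=-2 — score: r=60, then (((x / (y - 4)) + max(-2, y)) == max(3, r)) is false, then returns 120. score_new: r=60, then (!(((x / (y - 4)) + max(-2, y)) != max(3, r))) is false, then returns 120. Both give 120.
An exhaustive pass over the 40 declared inputs shows identical outputs.
verdict: equivalent


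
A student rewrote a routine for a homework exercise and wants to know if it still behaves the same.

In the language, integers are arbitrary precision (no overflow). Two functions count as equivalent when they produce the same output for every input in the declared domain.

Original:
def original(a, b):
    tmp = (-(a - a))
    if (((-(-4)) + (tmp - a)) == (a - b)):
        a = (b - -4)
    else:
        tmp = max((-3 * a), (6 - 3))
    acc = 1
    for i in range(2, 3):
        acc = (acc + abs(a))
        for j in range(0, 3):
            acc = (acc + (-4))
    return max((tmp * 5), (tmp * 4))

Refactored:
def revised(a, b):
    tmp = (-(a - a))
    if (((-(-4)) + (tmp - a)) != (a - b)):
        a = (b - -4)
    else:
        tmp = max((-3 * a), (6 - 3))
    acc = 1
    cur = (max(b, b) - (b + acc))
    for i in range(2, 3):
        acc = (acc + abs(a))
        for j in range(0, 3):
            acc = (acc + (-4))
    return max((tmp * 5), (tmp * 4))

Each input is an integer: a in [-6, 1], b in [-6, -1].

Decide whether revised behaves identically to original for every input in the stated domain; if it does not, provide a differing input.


Run the pair on a=-6, b=-6.
original: tmp=0, then (((-(-4)) + (tmp - a)) == (a - b)) is false, then tmp=18, then acc=1, then (i=2), then acc=7, then (j=0), then acc=3, then (j=1), then acc=-1, then (j=2), then acc=-5, then returns 90
revised: tmp=0, then (((-(-4)) + (tmp - a)) != (a - b)) is true, then a=-2, then acc=1, then cur=-1, then (i=2), then acc=3, then (j=0), then acc=-1, then (j=1), then acc=-5, then (j=2), then acc=-9, then returns 0
90 and 0 differ, so these are not the same function on this domain.
verdict: not equivalent; witness: a=-6, b=-6


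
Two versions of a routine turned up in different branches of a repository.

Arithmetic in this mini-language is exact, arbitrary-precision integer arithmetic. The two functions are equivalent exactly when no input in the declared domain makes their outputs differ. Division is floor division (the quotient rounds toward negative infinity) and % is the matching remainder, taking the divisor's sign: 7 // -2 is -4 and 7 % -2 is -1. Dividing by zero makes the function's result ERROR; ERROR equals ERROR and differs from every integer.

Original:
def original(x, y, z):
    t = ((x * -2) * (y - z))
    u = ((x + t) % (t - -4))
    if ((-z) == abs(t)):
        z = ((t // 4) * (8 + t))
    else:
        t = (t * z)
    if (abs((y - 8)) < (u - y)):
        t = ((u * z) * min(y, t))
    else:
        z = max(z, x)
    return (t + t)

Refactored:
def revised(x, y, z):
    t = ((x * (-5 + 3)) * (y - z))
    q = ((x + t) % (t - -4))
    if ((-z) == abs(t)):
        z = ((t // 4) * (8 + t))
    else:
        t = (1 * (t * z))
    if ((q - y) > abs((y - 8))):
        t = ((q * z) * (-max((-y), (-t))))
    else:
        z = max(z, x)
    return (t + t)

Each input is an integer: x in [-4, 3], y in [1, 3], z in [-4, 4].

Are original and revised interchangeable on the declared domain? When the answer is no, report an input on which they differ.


Reading the diff, among the changes: comparison usage differs; and local variable names differ; and min/max/abs usage differs; and constant usage differs; and arithmetic usage differs.
As a probe, take x=-4, y=1, z=4: original runs t = -24; u = -8; ((-z) == abs(t)) -> false; t = -96; (abs((y - 8)) < (u - y)) -> false; z = 4; return -192; revised runs t = -24; q = -8; ((-z) == abs(t)) -> false; t = -96; ((q - y) > abs((y - 8))) -> false; z = 4; return -192; both end at -192.
Every one of the 216 inputs gives matching results.
verdict: equivalent


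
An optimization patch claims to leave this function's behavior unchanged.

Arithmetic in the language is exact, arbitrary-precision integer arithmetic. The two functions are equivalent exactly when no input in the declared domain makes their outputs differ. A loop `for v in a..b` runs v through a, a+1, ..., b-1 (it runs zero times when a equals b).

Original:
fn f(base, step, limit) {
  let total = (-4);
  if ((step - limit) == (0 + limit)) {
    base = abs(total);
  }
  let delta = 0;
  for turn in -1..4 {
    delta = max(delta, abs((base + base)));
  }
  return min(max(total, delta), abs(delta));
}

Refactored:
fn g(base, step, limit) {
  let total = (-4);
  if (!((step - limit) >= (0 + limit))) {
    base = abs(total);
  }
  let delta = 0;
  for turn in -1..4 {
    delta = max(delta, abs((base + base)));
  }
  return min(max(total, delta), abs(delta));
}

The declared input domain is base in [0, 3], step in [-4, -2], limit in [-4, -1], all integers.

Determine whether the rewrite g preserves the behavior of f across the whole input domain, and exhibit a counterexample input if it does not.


Try base=0, step=-4, limit=-2.
f: total = -4; ((step - limit) == (0 + limit)) -> true; base = 4; delta = 0; [turn=-1]; delta = 8; [turn=0]; delta = 8; [turn=1]; delta = 8; [turn=2]; delta = 8; [turn=3]; delta = 8; return 8
g: total = -4; (!((step - limit) >= (0 + limit))) -> false; delta = 0; [turn=-1]; delta = 0; [turn=0]; delta = 0; [turn=1]; delta = 0; [turn=2]; delta = 0; [turn=3]; delta = 0; return 0
8 and 0 differ, so these are not the same function on this domain.
verdict: not equivalent; witness: base=0, step=-4, limit=-2


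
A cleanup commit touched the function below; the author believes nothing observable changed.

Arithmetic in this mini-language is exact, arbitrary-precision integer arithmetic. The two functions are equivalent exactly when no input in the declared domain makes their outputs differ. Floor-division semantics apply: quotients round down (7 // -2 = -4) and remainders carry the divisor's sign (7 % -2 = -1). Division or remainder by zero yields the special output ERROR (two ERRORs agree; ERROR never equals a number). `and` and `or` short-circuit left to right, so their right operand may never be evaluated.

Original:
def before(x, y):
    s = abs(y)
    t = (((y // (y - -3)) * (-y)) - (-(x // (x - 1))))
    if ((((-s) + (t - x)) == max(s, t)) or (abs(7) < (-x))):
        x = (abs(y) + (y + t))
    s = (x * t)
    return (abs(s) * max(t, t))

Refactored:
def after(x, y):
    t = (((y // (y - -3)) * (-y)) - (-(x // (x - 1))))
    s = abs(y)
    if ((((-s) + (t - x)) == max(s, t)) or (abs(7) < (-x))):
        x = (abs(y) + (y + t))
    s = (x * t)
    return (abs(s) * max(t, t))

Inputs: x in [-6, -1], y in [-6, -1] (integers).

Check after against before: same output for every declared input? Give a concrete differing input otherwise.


Comparing the listings, the differences include: same computation, different form.
One worked example (x=-2, y=-3) — before: s = 3; division by zero -> ERROR; after: division by zero -> ERROR; agreement on ERROR.
An exhaustive pass over the 36 declared inputs shows identical outputs.
verdict: equivalent


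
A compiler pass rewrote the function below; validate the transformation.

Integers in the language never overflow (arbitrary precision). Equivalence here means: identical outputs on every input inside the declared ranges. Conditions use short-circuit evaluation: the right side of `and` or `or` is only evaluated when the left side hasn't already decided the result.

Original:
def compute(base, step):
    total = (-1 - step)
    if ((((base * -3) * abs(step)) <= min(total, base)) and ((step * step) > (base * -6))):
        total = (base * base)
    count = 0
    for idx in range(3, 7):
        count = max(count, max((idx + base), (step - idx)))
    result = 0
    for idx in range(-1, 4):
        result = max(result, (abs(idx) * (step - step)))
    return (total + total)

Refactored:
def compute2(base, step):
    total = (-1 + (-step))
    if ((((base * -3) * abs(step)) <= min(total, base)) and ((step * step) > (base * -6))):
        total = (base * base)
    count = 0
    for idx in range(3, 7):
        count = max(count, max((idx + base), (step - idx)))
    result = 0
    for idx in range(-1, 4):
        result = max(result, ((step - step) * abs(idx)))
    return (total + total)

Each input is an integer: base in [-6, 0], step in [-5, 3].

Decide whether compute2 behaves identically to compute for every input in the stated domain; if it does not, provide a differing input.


Although arithmetic usage differs, 63/63 inputs agree.
verdict: equivalent


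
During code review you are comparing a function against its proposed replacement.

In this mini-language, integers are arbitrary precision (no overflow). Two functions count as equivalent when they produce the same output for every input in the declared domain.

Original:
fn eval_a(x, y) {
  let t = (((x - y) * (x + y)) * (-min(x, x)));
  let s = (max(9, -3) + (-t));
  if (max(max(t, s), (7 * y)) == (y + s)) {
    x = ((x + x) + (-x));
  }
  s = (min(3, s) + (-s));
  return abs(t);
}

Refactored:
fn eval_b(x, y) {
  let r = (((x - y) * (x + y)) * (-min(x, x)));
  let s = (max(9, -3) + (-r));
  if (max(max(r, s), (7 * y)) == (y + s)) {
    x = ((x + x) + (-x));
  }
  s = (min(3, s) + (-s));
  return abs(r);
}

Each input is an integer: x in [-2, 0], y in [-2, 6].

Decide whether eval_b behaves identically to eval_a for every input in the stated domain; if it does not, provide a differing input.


Side by side, the visible changes include: local variable names differ.
Tracing x=-2, y=-2: eval_a: t := 0 | s := 9 | (max(max(t, s), (7 * y)) == (y + s)): false | s := -6 | result 0 | eval_b: r := 0 | s := 9 | (max(max(r, s), (7 * y)) == (y + s)): false | s := -6 | result 0 — matching result 0.
An exhaustive pass over the 27 declared inputs shows identical outputs.
verdict: equivalent


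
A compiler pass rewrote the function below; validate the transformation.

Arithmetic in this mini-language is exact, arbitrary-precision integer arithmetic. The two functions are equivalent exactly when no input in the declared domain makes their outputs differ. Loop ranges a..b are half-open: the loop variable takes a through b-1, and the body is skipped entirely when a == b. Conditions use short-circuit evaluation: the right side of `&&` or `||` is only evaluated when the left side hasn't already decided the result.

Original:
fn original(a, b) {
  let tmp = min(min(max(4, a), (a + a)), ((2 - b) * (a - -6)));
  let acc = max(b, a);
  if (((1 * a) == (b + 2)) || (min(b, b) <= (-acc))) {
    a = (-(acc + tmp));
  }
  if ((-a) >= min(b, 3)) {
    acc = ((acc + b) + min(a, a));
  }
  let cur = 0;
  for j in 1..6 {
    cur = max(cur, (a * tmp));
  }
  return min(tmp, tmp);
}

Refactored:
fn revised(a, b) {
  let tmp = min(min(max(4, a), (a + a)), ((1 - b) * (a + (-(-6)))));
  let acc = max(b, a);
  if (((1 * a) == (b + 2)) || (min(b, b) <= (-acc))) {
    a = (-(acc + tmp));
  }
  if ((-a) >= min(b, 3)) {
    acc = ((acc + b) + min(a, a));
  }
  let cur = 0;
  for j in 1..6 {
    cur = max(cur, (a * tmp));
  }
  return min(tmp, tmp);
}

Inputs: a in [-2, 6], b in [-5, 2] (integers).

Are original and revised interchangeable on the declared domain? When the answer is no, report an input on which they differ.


Run the pair on a=-1, b=2.
original: tmp = -2; acc = 2; (((1 * a) == (b + 2)) || (min(b, b) <= (-acc))) -> false; ((-a) >= min(b, 3)) -> false; cur = 0; [j=1]; cur = 2; [j=2]; cur = 2; [j=3]; cur = 2; [j=4]; cur = 2; [j=5]; cur = 2; return -2
revised: tmp = -5; acc = 2; (((1 * a) == (b + 2)) || (min(b, b) <= (-acc))) -> false; ((-a) >= min(b, 3)) -> false; cur = 0; [j=1]; cur = 5; [j=2]; cur = 5; [j=3]; cur = 5; [j=4]; cur = 5; [j=5]; cur = 5; return -5
-2 against -5: the behavior changed.
verdict: not equivalent; witness: a=-1, b=2


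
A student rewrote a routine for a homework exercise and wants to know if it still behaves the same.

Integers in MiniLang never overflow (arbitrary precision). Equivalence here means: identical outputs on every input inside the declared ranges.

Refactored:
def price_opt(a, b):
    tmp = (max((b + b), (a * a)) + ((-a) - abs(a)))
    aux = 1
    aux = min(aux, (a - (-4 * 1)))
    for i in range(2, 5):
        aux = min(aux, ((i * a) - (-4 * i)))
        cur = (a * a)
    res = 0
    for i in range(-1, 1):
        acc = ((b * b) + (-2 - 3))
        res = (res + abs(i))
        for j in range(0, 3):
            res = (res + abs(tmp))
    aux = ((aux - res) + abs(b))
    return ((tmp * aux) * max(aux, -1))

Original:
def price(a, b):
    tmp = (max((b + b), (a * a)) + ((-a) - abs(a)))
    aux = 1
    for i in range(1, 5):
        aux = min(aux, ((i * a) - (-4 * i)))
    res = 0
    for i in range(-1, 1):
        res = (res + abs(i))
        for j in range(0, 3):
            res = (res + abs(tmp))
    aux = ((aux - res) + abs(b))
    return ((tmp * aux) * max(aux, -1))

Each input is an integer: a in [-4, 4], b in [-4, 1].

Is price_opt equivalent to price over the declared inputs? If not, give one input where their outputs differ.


Equivalent. Beyond behavior-preserving changes, the revision adds an assignment to `cur` whose value nothing reads.
Across all 54 domain points the two functions coincide.
As a probe, take a=4, b=-1: price runs tmp=8, then aux=1, then (i=1), then aux=1, then (i=2), then aux=1, then (i=3), then aux=1, then (i=4), then aux=1, then res=0, then (i=-1), then res=1, then (j=0), then res=9, then (j=1), then res=17, then (j=2), then res=25, then (i=0), then res=25, then (j=0), then res=33, then (j=1), then res=41, then (j=2), then res=49, then aux=-47, then returns 376; price_opt runs tmp=8, then aux=1, then aux=1, then (i=2), then aux=1, then cur=16, then (i=3), then aux=1, then cur=16, then (i=4), then aux=1, then cur=16, then res=0, then (i=-1), then acc=-4, then res=1, then (j=0), then res=9, then (j=1), then res=17, then (j=2), then res=25, then (i=0), then acc=-4, then res=25, then (j=0), then res=33, then (j=1), then res=41, then (j=2), then res=49, then aux=-47, then returns 376; both end at 376.
verdict: equivalent


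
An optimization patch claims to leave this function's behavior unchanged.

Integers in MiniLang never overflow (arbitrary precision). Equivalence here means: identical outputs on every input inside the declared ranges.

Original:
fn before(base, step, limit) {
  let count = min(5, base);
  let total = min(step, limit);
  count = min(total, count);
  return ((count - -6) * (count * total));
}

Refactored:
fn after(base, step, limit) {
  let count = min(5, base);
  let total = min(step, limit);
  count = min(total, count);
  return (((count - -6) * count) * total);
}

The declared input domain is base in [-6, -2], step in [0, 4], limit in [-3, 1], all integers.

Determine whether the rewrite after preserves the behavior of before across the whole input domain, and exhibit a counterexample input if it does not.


Comparing the listings, the differences include: same computation, different form.
Tracing base=-4, step=4, limit=-3: before: count := -4 | total := -3 | count := -4 | result 24 | after: count := -4 | total := -3 | count := -4 | result 24 — matching result 24.
Every one of the 125 inputs gives matching results.
verdict: equivalent


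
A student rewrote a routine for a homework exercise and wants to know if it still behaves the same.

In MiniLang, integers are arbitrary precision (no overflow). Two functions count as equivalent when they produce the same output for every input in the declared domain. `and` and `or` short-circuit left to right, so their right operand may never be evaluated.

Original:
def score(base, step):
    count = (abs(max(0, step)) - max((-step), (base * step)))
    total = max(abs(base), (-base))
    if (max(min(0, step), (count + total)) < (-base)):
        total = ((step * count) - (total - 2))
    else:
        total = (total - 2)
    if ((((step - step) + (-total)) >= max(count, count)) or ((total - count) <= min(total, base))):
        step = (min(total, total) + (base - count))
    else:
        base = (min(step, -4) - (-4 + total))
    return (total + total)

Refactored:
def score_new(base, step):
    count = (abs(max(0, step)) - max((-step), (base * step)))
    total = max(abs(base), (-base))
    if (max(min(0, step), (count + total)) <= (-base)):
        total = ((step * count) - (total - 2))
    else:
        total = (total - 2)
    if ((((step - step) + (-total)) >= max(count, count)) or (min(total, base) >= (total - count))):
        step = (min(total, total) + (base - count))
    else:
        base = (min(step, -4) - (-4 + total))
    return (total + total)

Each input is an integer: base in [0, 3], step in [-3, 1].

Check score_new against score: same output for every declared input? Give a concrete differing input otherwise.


Take base=0, step=0.
score: count := 0 | total := 0 | (max(min(0, step), (count + total)) < (-base)): false | total := -2 | ((((step - step) + (-total)) >= max(count, count)) or ((total - count) <= min(total, base))): true | step := -2 | result -4
score_new: count := 0 | total := 0 | (max(min(0, step), (count + total)) <= (-base)): true | total := 2 | ((((step - step) + (-total)) >= max(count, count)) or (min(total, base) >= (total - count))): false | base := -2 | result 4
-4 against 4: the behavior changed.
verdict: not equivalent; witness: base=0, step=0


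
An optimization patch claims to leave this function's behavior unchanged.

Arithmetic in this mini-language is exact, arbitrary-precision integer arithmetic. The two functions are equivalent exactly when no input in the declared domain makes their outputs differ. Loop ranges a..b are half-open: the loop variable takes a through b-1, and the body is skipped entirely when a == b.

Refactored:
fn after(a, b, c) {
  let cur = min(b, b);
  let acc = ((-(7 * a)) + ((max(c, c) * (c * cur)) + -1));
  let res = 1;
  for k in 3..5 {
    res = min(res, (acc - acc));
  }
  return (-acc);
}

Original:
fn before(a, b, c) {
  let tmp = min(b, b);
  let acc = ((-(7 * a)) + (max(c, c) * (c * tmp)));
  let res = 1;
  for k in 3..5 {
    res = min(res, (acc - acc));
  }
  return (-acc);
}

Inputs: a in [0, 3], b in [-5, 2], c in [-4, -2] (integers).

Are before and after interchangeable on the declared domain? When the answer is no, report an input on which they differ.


At a=0, b=-5, c=-4: before gives 80, after gives 81.
verdict: not equivalent; witness: a=0, b=-5, c=-4


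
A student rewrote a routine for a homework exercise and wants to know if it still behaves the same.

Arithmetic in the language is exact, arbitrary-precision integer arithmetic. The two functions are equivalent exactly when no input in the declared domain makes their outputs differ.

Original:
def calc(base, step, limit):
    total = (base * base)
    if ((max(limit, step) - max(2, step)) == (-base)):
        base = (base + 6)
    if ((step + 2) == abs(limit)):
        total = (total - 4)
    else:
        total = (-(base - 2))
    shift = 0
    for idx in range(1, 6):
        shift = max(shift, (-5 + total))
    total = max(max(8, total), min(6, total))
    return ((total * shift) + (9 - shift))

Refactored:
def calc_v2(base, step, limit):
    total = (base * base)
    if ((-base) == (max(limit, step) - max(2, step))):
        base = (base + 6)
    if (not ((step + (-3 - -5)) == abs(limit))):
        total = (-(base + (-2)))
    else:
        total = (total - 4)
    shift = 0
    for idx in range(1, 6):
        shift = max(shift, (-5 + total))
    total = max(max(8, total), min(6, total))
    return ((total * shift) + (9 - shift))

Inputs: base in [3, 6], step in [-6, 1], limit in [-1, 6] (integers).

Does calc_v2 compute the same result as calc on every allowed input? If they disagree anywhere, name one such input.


This is a faithful refactor — arithmetic usage differs, and boolean connective usage differs, and constant usage differs, but the computed results match everywhere.
Tracing base=6, step=-2, limit=0: calc: total=36, then ((max(limit, step) - max(2, step)) == (-base)) is false, then ((step + 2) == abs(limit)) is true, then total=32, then shift=0, then (idx=1), then shift=27, then (idx=2), then shift=27, then (idx=3), then shift=27, then (idx=4), then shift=27, then (idx=5), then shift=27, then total=32, then returns 846 | calc_v2: total=36, then ((-base) == (max(limit, step) - max(2, step))) is false, then (not ((step + (-3 - -5)) == abs(limit))) is false, then total=32, then shift=0, then (idx=1), then shift=27, then (idx=2), then shift=27, then (idx=3), then shift=27, then (idx=4), then shift=27, then (idx=5), then shift=27, then total=32, then returns 846 — matching result 846.
Checked all 256 inputs in the declared domain: the outputs agree on every one.
verdict: equivalent


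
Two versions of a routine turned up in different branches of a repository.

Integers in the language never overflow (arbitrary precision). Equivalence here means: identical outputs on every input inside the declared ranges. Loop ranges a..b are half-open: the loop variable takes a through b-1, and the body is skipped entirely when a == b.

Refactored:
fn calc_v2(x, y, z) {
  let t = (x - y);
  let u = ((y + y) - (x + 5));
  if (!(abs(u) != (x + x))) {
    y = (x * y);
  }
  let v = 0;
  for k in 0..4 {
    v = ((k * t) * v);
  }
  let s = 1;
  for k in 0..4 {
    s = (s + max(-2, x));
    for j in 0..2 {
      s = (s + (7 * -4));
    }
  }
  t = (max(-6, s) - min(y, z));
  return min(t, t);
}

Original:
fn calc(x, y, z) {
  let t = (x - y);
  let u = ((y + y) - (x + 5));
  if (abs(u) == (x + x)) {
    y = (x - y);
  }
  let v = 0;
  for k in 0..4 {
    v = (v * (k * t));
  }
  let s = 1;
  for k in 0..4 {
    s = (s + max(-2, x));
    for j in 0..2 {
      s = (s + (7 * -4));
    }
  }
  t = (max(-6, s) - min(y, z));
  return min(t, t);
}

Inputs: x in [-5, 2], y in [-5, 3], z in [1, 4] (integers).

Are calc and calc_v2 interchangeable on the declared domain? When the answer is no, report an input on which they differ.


Take x=1, y=2, z=1.
calc: t = -1; u = -2; (abs(u) == (x + x)) -> true; y = -1; v = 0; [k=0]; v = 0; [k=1]; v = 0; [k=2]; v = 0; [k=3]; v = 0; s = 1; [k=0]; s = 2; [j=0]; s = -26; [j=1]; s = -54; [k=1]; s = -53; [j=0]; s = -81; [j=1]; s = -109; [k=2]; s = -108; [j=0]; s = -136; [j=1]; s = -164; [k=3]; s = -163; [j=0]; s = -191; [j=1]; s = -219; t = -5; return -5
calc_v2: t = -1; u = -2; (!(abs(u) != (x + x))) -> true; y = 2; v = 0; [k=0]; v = 0; [k=1]; v = 0; [k=2]; v = 0; [k=3]; v = 0; s = 1; [k=0]; s = 2; [j=0]; s = -26; [j=1]; s = -54; [k=1]; s = -53; [j=0]; s = -81; [j=1]; s = -109; [k=2]; s = -108; [j=0]; s = -136; [j=1]; s = -164; [k=3]; s = -163; [j=0]; s = -191; [j=1]; s = -219; t = -7; return -7
-5 != -7, so the rewrite changes behavior.
verdict: not equivalent; witness: x=1, y=2, z=1


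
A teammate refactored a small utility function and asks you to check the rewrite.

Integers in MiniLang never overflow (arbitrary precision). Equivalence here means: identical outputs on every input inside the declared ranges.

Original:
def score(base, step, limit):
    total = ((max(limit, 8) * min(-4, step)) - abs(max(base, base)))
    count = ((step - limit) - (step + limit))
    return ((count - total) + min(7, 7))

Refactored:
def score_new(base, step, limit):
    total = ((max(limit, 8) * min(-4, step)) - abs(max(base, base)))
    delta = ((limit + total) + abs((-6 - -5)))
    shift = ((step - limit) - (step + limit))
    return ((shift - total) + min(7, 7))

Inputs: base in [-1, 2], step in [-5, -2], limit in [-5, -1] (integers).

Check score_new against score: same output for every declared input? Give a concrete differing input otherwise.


Reading the diff, among the changes: constant usage differs, and arithmetic usage differs, and local variable names differ, and min/max/abs usage differs, and statement counts differ.
As a probe, take base=-1, step=-5, limit=-3: score runs total := -41 | count := 6 | result 54; score_new runs total := -41 | delta := -43 | shift := 6 | result 54; both end at 54.
Sweeping the whole domain (80 inputs) finds no disagreement.
verdict: equivalent
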